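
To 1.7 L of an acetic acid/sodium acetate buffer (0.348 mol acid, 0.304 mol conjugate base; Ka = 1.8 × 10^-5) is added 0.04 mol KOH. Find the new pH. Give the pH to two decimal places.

OH- converts CH3COOH to CH3COO-: CH3COOH → 0.308 mol, CH3COO- → 0.344 mol.
pKa = −log(1.8 × 10^-5) = 4.745
Henderson–Hasselbalch with mole ratio 0.344/0.308: pH = 4.745 + (+0.048)

pH = 4.79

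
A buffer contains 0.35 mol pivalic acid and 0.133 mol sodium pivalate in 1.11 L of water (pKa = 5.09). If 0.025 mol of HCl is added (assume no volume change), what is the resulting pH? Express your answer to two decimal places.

pH = 4.55

After neutralization: n((CH3)3CCOOH) = 0.375 mol, n((CH3)3CCOO-) = 0.108 mol.
pH = pKa + log([A⁻]/[HA]) = 5.09 + log(0.108/0.375) = 5.09 -0.541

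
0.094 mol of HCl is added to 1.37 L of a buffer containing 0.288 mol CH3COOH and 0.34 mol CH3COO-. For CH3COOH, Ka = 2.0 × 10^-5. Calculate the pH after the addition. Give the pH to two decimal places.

Added H+ converts CH3COO- to CH3COOH: CH3COOH → 0.382 mol, CH3COO- → 0.246 mol.
pKa = −log(2.0 × 10^-5) = 4.699
pH = pKa + log([A⁻]/[HA]) = 4.699 + log(0.246/0.382) = 4.699 -0.191

pH = 4.51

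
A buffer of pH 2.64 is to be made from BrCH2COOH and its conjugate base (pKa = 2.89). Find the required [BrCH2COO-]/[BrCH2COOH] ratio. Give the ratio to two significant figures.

pH = pKa + log(r) ⇒ log(r) = 2.64 − 2.89 = -0.25
r = [BrCH2COO-]/[BrCH2COOH] = 10^(-0.25) = 0.562

ratio = 0.56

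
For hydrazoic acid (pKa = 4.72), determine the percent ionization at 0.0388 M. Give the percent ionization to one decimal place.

2.2%

HN3 ⇌ N3- + H+; let x = [H+] at equilibrium.
Ka = 10^(−4.72) = 1.91 × 10^-5
x ≈ √(Ka·C₀) = √(1.91 × 10^-5 × 0.0388) = 8.61 × 10^-4 M
Fraction ionized = 8.61 × 10^-4 / 0.0388 = 0.0222 → 2.2%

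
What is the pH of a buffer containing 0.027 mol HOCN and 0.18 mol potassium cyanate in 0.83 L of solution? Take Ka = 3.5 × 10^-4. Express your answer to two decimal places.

pH = 4.28

pKa = −log(3.5 × 10^-4) = 3.456
pH = pKa + log([A⁻]/[HA]) = 3.456 + log(0.18/0.027)
pH = 3.456 + (+0.824) = 4.28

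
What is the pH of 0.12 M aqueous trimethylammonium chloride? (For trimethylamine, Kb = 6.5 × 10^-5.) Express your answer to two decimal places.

pH = 5.37

(CH3)3NH+ is the conjugate acid of the weak base (CH3)3N.
Ka = Kw/Kb = 1.0×10^-14 / 6.5 × 10^-5 = 1.54 × 10^-10
From the ICE table, Ka = x²/(0.12 − x) = 1.54 × 10^-10.
Assume x ≪ 0.12: x ≈ √(1.54 × 10^-10 × 0.12) = 4.30 × 10^-6 M
pH = −log[H+] = −log(4.30 × 10^-6) = 5.37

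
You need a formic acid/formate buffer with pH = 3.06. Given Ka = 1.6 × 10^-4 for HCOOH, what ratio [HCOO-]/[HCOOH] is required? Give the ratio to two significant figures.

ratio = 0.18

pKa = -log(1.6 × 10^-4) = 3.796
pH = pKa + log(r) ⇒ log(r) = 3.06 − 3.796 = -0.736
r = [HCOO-]/[HCOOH] = 10^(-0.736) = 0.184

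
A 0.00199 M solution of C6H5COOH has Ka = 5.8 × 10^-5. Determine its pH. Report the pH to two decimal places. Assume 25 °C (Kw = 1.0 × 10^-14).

pH = 3.51

C6H5COOH ⇌ C6H5COO- + H+
Ka = x²/(0.00199 − x) = 5.8 × 10^-5
The 5% rule fails; solving x² + Ka·x − Ka·C₀ = 0 exactly:
x = [−5.8e-05 + √(5.8e-05² + 4.62e-07)]/2 = 3.12 × 10^-4 M
pH = −log(3.12 × 10^-4) = 3.51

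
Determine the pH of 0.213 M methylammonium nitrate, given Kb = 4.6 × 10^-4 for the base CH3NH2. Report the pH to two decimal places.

pH = 5.67

CH3NH3+ is the conjugate acid of the weak base CH3NH2.
Ka = Kw/Kb = 1.0×10^-14 / 4.6 × 10^-4 = 2.17 × 10^-11
Ka = x²/(0.213 − x) = 2.17 × 10^-11
Assume x ≪ 0.213: x ≈ √(2.17 × 10^-11 × 0.213) = 2.15 × 10^-6 M
Check: 0.001% ionized — well under 5%, approximation valid.
pH = −log[H+] = −log(2.15 × 10^-6) = 5.67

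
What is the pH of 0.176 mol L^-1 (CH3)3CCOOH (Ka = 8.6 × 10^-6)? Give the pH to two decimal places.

pH = 2.91

(CH3)3CCOOH ⇌ (CH3)3CCOO- + H+
Ka = x²/(0.176 − x) = 8.6 × 10^-6
Assume x ≪ 0.176: x ≈ √(8.6 × 10^-6 × 0.176) = 1.23 × 10^-3 M
Check: 0.7% ionized — well under 5%, approximation valid.
pH = −log[H+] = −log(1.23 × 10^-3) = 2.91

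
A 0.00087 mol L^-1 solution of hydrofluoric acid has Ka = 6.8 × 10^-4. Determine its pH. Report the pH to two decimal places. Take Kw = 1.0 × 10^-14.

pH = 3.30

HF ⇌ F- + H+
Let x = [H+] at equilibrium. Ka = x²/(0.00087 − x).
The 5% rule fails; solving x² + Ka·x − Ka·C₀ = 0 exactly:
x = [−0.00068 + √(0.00068² + 2.37e-06)]/2 = 5.01 × 10^-4 M
pH = −log[H+] = −log(5.01 × 10^-4) = 3.30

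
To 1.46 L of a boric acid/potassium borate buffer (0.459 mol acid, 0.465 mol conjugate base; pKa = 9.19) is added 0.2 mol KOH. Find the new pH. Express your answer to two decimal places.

OH- converts B(OH)3 to B(OH)4-: B(OH)3 → 0.259 mol, B(OH)4- → 0.665 mol.
Henderson–Hasselbalch with mole ratio 0.665/0.259: pH = 9.19 + (+0.410)

pH = 9.60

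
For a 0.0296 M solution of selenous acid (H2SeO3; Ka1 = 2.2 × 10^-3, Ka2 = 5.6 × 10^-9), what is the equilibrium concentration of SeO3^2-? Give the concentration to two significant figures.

First ionization gives [H+] ≈ [HSeO3-] = 7.04 × 10^-3 M.
Second step: Ka2 = [H+][SeO3^2-]/[HSeO3-] ≈ [SeO3^2-] (since [H+] ≈ [HSeO3-]).
So [SeO3^2-] ≈ Ka2.

5.6 × 10^-9 M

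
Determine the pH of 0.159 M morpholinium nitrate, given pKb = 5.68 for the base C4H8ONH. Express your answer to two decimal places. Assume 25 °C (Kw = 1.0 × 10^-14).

C4H8ONH2+ is the conjugate acid of the weak base C4H8ONH.
Kb = 10^(−5.68) = 2.09 × 10^-6
Ka = Kw/Kb = 1.0×10^-14 / 2.09 × 10^-6 = 4.78 × 10^-9
From the ICE table, Ka = [H+]²/(0.159 − [H+]) = 4.78 × 10^-9.
Since Ka ≪ C₀, [H+] ≈ √(Ka·C₀) = 2.76 × 10^-5 M.
Check: 0.017% ionized — well under 5%, approximation valid.
pH = −log(2.76 × 10^-5) = 4.56

pH = 4.56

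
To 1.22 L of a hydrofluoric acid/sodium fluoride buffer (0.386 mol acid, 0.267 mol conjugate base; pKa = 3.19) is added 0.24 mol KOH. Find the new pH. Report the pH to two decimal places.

After neutralization: n(HF) = 0.146 mol, n(F-) = 0.507 mol.
pH = pKa + log([A⁻]/[HA]) = 3.19 + log(0.507/0.146) = 3.19 +0.541

pH = 3.73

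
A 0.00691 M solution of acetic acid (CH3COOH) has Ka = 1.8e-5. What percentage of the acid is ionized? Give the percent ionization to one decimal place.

CH3COOH ⇌ CH3COO- + H+; let x = [H+] at equilibrium.
Solve x² + 1.8e-05x − 1.24e-07 = 0 → x = 3.44 × 10^-4 M
% ionization = x/C₀ × 100% = 3.44 × 10^-4/0.00691 × 100% = 5.0%

5.0%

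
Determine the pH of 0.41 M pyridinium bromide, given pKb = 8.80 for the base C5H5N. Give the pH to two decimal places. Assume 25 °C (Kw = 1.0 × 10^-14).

pH = 2.79

C5H5NH+ is the conjugate acid of the weak base C5H5N.
Kb = 10^(−8.80) = 1.58 × 10^-9
Ka = Kw/Kb = 1.0×10^-14 / 1.58 × 10^-9 = 6.33 × 10^-6
Let x = [H+] at equilibrium. Ka = x²/(0.41 − x).
Since Ka ≪ C₀, x ≈ √(Ka·C₀) = 1.61 × 10^-3 M.
pH = −log[H+] = −log(1.61 × 10^-3) = 2.79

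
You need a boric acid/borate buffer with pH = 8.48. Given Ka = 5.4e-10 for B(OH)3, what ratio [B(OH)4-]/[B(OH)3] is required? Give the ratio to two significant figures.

ratio = 0.16

pKa = -log(5.4 × 10^-10) = 9.268
pH = pKa + log(r) ⇒ log(r) = 8.48 − 9.268 = -0.788
r = [B(OH)4-]/[B(OH)3] = 10^(-0.788) = 0.163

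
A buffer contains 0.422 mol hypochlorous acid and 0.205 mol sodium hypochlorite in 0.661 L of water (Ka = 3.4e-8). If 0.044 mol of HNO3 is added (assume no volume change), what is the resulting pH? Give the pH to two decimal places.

Added H+ converts OCl- to HOCl: HOCl → 0.466 mol, OCl- → 0.161 mol.
pKa = −log(3.4 × 10^-8) = 7.469
pH = pKa + log([A⁻]/[HA]) = 7.469 + log(0.161/0.466) = 7.469 -0.462

pH = 7.01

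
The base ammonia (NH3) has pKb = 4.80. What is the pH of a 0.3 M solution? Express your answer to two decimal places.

pH = 11.34

NH3 + H2O ⇌ NH4+ + OH-
Kb = 10^(−4.80) = 1.58 × 10^-5
From the ICE table, Kb = [OH-]²/(0.3 − [OH-]) = 1.58 × 10^-5.
Assume [OH-] ≪ 0.3: [OH-] ≈ √(1.58 × 10^-5 × 0.3) = 2.18 × 10^-3 M
([OH-]/C₀ = 0.73% < 5%, so the approximation holds.)
pOH = 2.66, so pH = 14.00 − pOH = 11.34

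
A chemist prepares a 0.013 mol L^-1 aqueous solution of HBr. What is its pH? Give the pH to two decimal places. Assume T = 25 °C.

pH = 1.89

HBr is a strong acid and dissociates completely, so [H+] = 0.013 M.
pH = -log(0.013) = 1.89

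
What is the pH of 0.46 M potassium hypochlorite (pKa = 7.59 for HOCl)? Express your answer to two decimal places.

pH = 10.63

OCl- is the conjugate base of the weak acid HOCl.
Ka = 10^(−7.59) = 2.57 × 10^-8
Kb = Kw/Ka = 1.0×10^-14 / 2.57 × 10^-8 = 3.89 × 10^-7
Kb = [OH-]²/(0.46 − [OH-]) = 3.89 × 10^-7
Assume [OH-] ≪ 0.46: [OH-] ≈ √(3.89 × 10^-7 × 0.46) = 4.23 × 10^-4 M
([OH-]/C₀ = 0.092% < 5%, so the approximation holds.)
pOH = 3.37, so pH = 14.00 − pOH = 10.63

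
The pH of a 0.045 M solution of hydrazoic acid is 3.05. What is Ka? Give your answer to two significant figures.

[H+] = 10^(-3.05) = 8.91 × 10^-4 M
At equilibrium [HA] = 0.045 − 8.91 × 10^-4 = 4.41 × 10^-2 M
Ka = [H+][A-]/[HA] = (8.91 × 10^-4)² / 4.41 × 10^-2 = 1.8 × 10^-5

Ka = 1.8 × 10^-5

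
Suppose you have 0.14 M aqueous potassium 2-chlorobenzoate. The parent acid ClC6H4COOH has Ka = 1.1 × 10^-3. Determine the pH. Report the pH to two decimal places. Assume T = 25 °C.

ClC6H4COO- is the conjugate base of the weak acid ClC6H4COOH.
Kb = Kw/Ka = 1.0×10^-14 / 1.1 × 10^-3 = 9.09 × 10^-12
Kb = x²/(0.14 − x) = 9.09 × 10^-12
Neglecting x in the denominator: x = √(9.09 × 10^-12 × 0.14) = 1.13 × 10^-6 M
pOH = −log(1.13 × 10^-6) = 5.95; pH = 14.00 − 5.95 = 8.05

pH = 8.05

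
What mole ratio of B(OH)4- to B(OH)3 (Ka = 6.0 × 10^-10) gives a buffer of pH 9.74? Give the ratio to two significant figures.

ratio = 3.3

pKa = -log(6.0 × 10^-10) = 9.222
pH = pKa + log(r) ⇒ log(r) = 9.74 − 9.222 = +0.518
r = [B(OH)4-]/[B(OH)3] = 10^(+0.518) = 3.3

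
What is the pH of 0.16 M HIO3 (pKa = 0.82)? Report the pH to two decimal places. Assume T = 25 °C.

pH = 1.01

HIO3 ⇌ IO3- + H+
Ka = 10^(−0.82) = 1.51 × 10^-1
Let x = [H+] at equilibrium. Ka = x²/(0.16 − x).
x is not negligible relative to C₀; solve x² + 0.151·x − 0.0242 = 0.
x = [−0.151 + √(0.151² + 0.0966)]/2 = 9.73 × 10^-2 M
pH = −log(9.73 × 10^-2) = 1.01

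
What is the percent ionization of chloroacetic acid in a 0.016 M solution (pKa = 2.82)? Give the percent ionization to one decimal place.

ClCH2COOH ⇌ ClCH2COO- + H+; let x = [H+] at equilibrium.
Ka = 10^(−2.82) = 1.51 × 10^-3
Ka = x²/(C₀ − x); solving the quadratic gives x = 4.22 × 10^-3 M.
% ionization = x/C₀ × 100% = 4.22 × 10^-3/0.016 × 100% = 26.4%

26.4%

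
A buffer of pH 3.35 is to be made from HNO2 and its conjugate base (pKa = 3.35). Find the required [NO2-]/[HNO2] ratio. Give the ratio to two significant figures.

ratio = 1.0

pH = pKa + log(r) ⇒ log(r) = 3.35 − 3.35 = +0.00
r = [NO2-]/[HNO2] = 10^(+0.00) = 1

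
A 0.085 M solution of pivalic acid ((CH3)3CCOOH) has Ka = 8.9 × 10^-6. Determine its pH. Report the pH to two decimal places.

pH = 3.06

(CH3)3CCOOH ⇌ (CH3)3CCOO- + H+
Ka = [H+]²/(0.085 − [H+]) = 8.9 × 10^-6
Since Ka ≪ C₀, [H+] ≈ √(Ka·C₀) = 8.70 × 10^-4 M.
pH = −log[H+] = −log(8.70 × 10^-4) = 3.06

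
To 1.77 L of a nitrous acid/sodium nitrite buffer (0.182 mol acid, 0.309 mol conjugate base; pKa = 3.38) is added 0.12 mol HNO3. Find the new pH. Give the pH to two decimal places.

Added H+ converts NO2- to HNO2: HNO2 → 0.302 mol, NO2- → 0.189 mol.
pH = pKa + log([A⁻]/[HA]) = 3.38 + log(0.189/0.302) = 3.38 -0.204

pH = 3.18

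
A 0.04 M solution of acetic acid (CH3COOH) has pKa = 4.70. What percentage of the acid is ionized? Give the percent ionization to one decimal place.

2.2%

CH3COOH ⇌ CH3COO- + H+; let x = [H+] at equilibrium.
Ka = 10^(−4.70) = 2.00 × 10^-5
x ≈ √(Ka·C₀) = √(2.00 × 10^-5 × 0.04) = 8.94 × 10^-4 M
Fraction ionized = 8.94 × 10^-4 / 0.04 = 0.0224 → 2.2%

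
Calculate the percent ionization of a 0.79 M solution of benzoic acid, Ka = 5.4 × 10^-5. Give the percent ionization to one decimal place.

C6H5COOH ⇌ C6H5COO- + H+; let x = [H+] at equilibrium.
x ≈ √(Ka·C₀) = √(5.4 × 10^-5 × 0.79) = 6.53 × 10^-3 M
Fraction ionized = 6.53 × 10^-3 / 0.79 = 0.0083 → 0.8%

0.8%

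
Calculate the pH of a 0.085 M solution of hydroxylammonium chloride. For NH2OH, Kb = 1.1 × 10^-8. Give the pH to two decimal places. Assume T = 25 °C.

NH3OH+ is the conjugate acid of the weak base NH2OH.
Ka = Kw/Kb = 1.0×10^-14 / 1.1 × 10^-8 = 9.09 × 10^-7
From the ICE table, Ka = [H+]²/(0.085 − [H+]) = 9.09 × 10^-7.
Assume [H+] ≪ 0.085: [H+] ≈ √(9.09 × 10^-7 × 0.085) = 2.78 × 10^-4 M
pH = −log(2.78 × 10^-4) = 3.56

pH = 3.56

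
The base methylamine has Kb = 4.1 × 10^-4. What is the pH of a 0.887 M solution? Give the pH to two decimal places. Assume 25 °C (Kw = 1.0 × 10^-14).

pH = 12.28

CH3NH2 + H2O ⇌ CH3NH3+ + OH-
From the ICE table, Kb = [OH-]²/(0.887 − [OH-]) = 4.1 × 10^-4.
Since Kb ≪ C₀, [OH-] ≈ √(Kb·C₀) = 1.91 × 10^-2 M.
Check: 2.1% ionized — well under 5%, approximation valid.
pOH = −log(1.91 × 10^-2) = 1.72; pH = 14.00 − 1.72 = 12.28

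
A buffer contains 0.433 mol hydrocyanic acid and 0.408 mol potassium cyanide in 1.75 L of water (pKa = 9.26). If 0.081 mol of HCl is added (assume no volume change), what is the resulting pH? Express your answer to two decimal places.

Added H+ converts CN- to HCN: HCN → 0.514 mol, CN- → 0.327 mol.
Henderson–Hasselbalch with mole ratio 0.327/0.514: pH = 9.26 + (-0.196)

pH = 9.06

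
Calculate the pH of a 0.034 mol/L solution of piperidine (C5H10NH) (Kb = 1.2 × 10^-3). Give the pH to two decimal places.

pH = 11.76

C5H10NH + H2O ⇌ C5H10NH2+ + OH-
From the ICE table, Kb = x²/(0.034 − x) = 1.2 × 10^-3.
Here C₀/Kb ≈ 28.3, so the small-x approximation fails. Use the quadratic:
x = [−0.0012 + √(0.0012² + 0.000163)]/2 = 5.82 × 10^-3 M
pOH = 2.24, so pH = 14.00 − pOH = 11.76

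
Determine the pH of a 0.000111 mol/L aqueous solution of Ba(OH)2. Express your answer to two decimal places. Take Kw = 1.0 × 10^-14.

pH = 10.35

Ba(OH)2 is a strong base (each formula unit releases 2 OH-); [OH-] = 0.000222 M.
pOH = -log(0.000222) = 3.65
pH = 14.00 - 3.65 = 10.35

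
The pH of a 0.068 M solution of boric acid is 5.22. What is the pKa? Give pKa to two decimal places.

pKa = 9.27

[H+] = 10^(-5.22) = 6.03 × 10^-6 M
At equilibrium [HA] = 0.068 − 6.03 × 10^-6 = 6.80 × 10^-2 M
Ka = [H+][A-]/[HA] = (6.03 × 10^-6)² / 6.80 × 10^-2 = 5.35 × 10^-10
pKa = -log(5.35 × 10^-10) = 9.27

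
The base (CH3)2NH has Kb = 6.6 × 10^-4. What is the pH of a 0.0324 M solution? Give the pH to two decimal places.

(CH3)2NH + H2O ⇌ (CH3)2NH2+ + OH-
Let x = [OH-] at equilibrium. Kb = x²/(0.0324 − x).
x is not negligible relative to C₀; solve x² + 0.00066·x − 2.14e-05 = 0.
x = (−Kb + √(Kb² + 4·Kb·C₀))/2 = 4.31 × 10^-3 M
pOH = −log(4.31 × 10^-3) = 2.37; pH = 14.00 − 2.37 = 11.63

pH = 11.63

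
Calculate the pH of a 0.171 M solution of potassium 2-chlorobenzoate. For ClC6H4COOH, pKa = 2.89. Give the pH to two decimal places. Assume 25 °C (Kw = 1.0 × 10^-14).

pH = 8.06

ClC6H4COO- is the conjugate base of the weak acid ClC6H4COOH.
Ka = 10^(−2.89) = 1.29 × 10^-3
Kb = Kw/Ka = 1.0×10^-14 / 1.29 × 10^-3 = 7.75 × 10^-12
Let x = [OH-] at equilibrium. Kb = x²/(0.171 − x).
Since Kb ≪ C₀, x ≈ √(Kb·C₀) = 1.15 × 10^-6 M.
pOH = 5.94, so pH = 14.00 − pOH = 8.06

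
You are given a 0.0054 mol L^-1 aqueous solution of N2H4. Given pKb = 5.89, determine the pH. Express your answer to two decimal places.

N2H4 + H2O ⇌ N2H5+ + OH-
Kb = 10^(−5.89) = 1.29 × 10^-6
Kb = x²/(0.0054 − x) = 1.29 × 10^-6
Since Kb ≪ C₀, x ≈ √(Kb·C₀) = 8.35 × 10^-5 M.
pOH = −log(8.35 × 10^-5) = 4.08; pH = 14.00 − 4.08 = 9.92

pH = 9.92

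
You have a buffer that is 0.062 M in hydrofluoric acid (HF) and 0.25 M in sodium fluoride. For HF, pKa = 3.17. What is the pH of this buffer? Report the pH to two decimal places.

pH = 3.78

Using pH = pKa + log([base]/[acid]) with [base]/[acid] = 0.25/0.062:
pH = 3.17 + (+0.606) = 3.78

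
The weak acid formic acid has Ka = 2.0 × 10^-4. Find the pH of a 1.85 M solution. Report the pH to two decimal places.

HCOOH ⇌ HCOO- + H+
From the ICE table, Ka = [H+]²/(1.85 − [H+]) = 2.0 × 10^-4.
Neglecting [H+] in the denominator: [H+] = √(2.0 × 10^-4 × 1.85) = 1.92 × 10^-2 M
pH = −log[H+] = −log(1.92 × 10^-2) = 1.72

pH = 1.72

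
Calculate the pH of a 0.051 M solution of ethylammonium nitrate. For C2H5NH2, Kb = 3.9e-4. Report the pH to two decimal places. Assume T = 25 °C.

pH = 5.94

C2H5NH3+ is the conjugate acid of the weak base C2H5NH2.
Ka = Kw/Kb = 1.0×10^-14 / 3.9 × 10^-4 = 2.56 × 10^-11
Let x = [H+] at equilibrium. Ka = x²/(0.051 − x).
Since Ka ≪ C₀, x ≈ √(Ka·C₀) = 1.14 × 10^-6 M.
pH = −log(1.14 × 10^-6) = 5.94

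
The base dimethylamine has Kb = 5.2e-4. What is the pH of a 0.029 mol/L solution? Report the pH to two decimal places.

pH = 11.56

(CH3)2NH + H2O ⇌ (CH3)2NH2+ + OH-
From the ICE table, Kb = x²/(0.029 − x) = 5.2 × 10^-4.
The 5% rule fails; solving x² + Kb·x − Kb·C₀ = 0 exactly:
x = [−0.00052 + √(0.00052² + 6.03e-05)]/2 = 3.63 × 10^-3 M
pOH = 2.44, so pH = 14.00 − pOH = 11.56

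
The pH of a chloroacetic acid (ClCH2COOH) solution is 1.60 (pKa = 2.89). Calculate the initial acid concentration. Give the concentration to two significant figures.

C₀ = 5.1 × 10^-1 M

[H+] = 10^(-1.60) = 2.51 × 10^-2 M = x
Ka = 10^(−2.89) = 1.29 × 10^-3
Ka = x²/(C₀ − x) ⇒ C₀ = x + x²/Ka
C₀ = 2.51 × 10^-2 + (2.51 × 10^-2)²/(1.29 × 10^-3) = 5.13 × 10^-1 M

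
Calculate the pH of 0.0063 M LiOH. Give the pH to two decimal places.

LiOH is a strong base; [OH-] = 0.0063 M.
pOH = -log(0.0063) = 2.20
pH = 14.00 - 2.20 = 11.80

pH = 11.80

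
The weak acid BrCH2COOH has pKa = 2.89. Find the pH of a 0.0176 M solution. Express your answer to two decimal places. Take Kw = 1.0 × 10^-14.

BrCH2COOH ⇌ BrCH2COO- + H+
Ka = 10^(−2.89) = 1.29 × 10^-3
Let x = [H+] at equilibrium. Ka = x²/(0.0176 − x).
Here C₀/Ka ≈ 13.6, so the small-x approximation fails. Use the quadratic:
x = [−0.00129 + √(0.00129² + 9.08e-05)]/2 = 4.16 × 10^-3 M
pH = −log[H+] = −log(4.16 × 10^-3) = 2.38

pH = 2.38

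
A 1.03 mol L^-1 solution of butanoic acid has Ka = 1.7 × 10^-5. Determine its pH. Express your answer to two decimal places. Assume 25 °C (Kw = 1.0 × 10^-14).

pH = 2.38

CH3(CH2)2COOH ⇌ CH3(CH2)2COO- + H+
From the ICE table, Ka = x²/(1.03 − x) = 1.7 × 10^-5.
Since Ka ≪ C₀, x ≈ √(Ka·C₀) = 4.18 × 10^-3 M.
pH = −log(4.18 × 10^-3) = 2.38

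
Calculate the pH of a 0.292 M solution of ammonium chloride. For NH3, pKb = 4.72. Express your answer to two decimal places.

pH = 4.91

NH4+ is the conjugate acid of the weak base NH3.
Kb = 10^(−4.72) = 1.91 × 10^-5
Ka = Kw/Kb = 1.0×10^-14 / 1.91 × 10^-5 = 5.24 × 10^-10
Ka = [H+]²/(0.292 − [H+]) = 5.24 × 10^-10
Neglecting [H+] in the denominator: [H+] = √(5.24 × 10^-10 × 0.292) = 1.24 × 10^-5 M
([H+]/C₀ = 0.0042% < 5%, so the approximation holds.)
pH = −log[H+] = −log(1.24 × 10^-5) = 4.91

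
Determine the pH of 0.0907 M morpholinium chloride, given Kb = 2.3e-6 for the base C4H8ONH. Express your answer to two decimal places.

C4H8ONH2+ is the conjugate acid of the weak base C4H8ONH.
Ka = Kw/Kb = 1.0×10^-14 / 2.3 × 10^-6 = 4.35 × 10^-9
From the ICE table, Ka = [H+]²/(0.0907 − [H+]) = 4.35 × 10^-9.
Assume [H+] ≪ 0.0907: [H+] ≈ √(4.35 × 10^-9 × 0.0907) = 1.99 × 10^-5 M
([H+]/C₀ = 0.022% < 5%, so the approximation holds.)
pH = −log(1.99 × 10^-5) = 4.70

pH = 4.70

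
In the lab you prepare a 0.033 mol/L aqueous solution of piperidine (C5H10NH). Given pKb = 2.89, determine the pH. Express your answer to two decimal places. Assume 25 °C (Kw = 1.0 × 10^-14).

C5H10NH + H2O ⇌ C5H10NH2+ + OH-
Kb = 10^(−2.89) = 1.29 × 10^-3
Let x = [OH-] at equilibrium. Kb = x²/(0.033 − x).
Here C₀/Kb ≈ 25.6, so the small-x approximation fails. Use the quadratic:
x = [−0.00129 + √(0.00129² + 0.00017)]/2 = 5.91 × 10^-3 M
pOH = −log(5.91 × 10^-3) = 2.23; pH = 14.00 − 2.23 = 11.77

pH = 11.77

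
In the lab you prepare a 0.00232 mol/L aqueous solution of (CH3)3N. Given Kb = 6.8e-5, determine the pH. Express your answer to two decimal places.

(CH3)3N + H2O ⇌ (CH3)3NH+ + OH-
From the ICE table, Kb = x²/(0.00232 − x) = 6.8 × 10^-5.
Here C₀/Kb ≈ 34.1, so the small-x approximation fails. Use the quadratic:
x = (−Kb + √(Kb² + 4·Kb·C₀))/2 = 3.65 × 10^-4 M
pOH = 3.44, so pH = 14.00 − pOH = 10.56

pH = 10.56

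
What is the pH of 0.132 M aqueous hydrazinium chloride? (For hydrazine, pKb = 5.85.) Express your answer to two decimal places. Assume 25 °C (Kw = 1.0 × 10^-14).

pH = 4.51

N2H5+ is the conjugate acid of the weak base N2H4.
Kb = 10^(−5.85) = 1.41 × 10^-6
Ka = Kw/Kb = 1.0×10^-14 / 1.41 × 10^-6 = 7.09 × 10^-9
Ka = x²/(0.132 − x) = 7.09 × 10^-9
Neglecting x in the denominator: x = √(7.09 × 10^-9 × 0.132) = 3.06 × 10^-5 M
pH = −log(3.06 × 10^-5) = 4.51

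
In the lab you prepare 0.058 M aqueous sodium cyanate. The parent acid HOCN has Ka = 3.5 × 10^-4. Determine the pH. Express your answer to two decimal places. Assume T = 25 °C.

OCN- is the conjugate base of the weak acid HOCN.
Kb = Kw/Ka = 1.0×10^-14 / 3.5 × 10^-4 = 2.86 × 10^-11
Kb = [OH-]²/(0.058 − [OH-]) = 2.86 × 10^-11
Neglecting [OH-] in the denominator: [OH-] = √(2.86 × 10^-11 × 0.058) = 1.29 × 10^-6 M
([OH-]/C₀ = 0.0022% < 5%, so the approximation holds.)
pOH = −log(1.29 × 10^-6) = 5.89; pH = 14.00 − 5.89 = 8.11

pH = 8.11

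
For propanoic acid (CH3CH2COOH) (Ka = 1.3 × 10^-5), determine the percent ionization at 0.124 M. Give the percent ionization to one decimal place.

CH3CH2COOH ⇌ CH3CH2COO- + H+; let x = [H+] at equilibrium.
x ≈ √(Ka·C₀) = √(1.3 × 10^-5 × 0.124) = 1.27 × 10^-3 M
Fraction ionized = 1.27 × 10^-3 / 0.124 = 0.0102 → 1.0%

1.0%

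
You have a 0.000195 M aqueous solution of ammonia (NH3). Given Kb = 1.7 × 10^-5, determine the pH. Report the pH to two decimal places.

pH = 9.70

NH3 + H2O ⇌ NH4+ + OH-
From the ICE table, Kb = [OH-]²/(0.000195 − [OH-]) = 1.7 × 10^-5.
[OH-] is not negligible relative to C₀; solve [OH-]² + 1.7e-05·[OH-] − 3.31e-09 = 0.
[OH-] = (−Kb + √(Kb² + 4·Kb·C₀))/2 = 4.97 × 10^-5 M
pOH = 4.30, so pH = 14.00 − pOH = 9.70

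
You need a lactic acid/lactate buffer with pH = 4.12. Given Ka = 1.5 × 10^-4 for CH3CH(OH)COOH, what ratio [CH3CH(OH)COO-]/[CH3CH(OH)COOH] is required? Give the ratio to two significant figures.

pKa = -log(1.5 × 10^-4) = 3.824
pH = pKa + log(r) ⇒ log(r) = 4.12 − 3.824 = +0.296
r = [CH3CH(OH)COO-]/[CH3CH(OH)COOH] = 10^(+0.296) = 1.98

ratio = 2.0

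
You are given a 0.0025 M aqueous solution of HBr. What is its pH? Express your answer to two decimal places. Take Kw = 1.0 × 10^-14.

HBr is a strong acid and dissociates completely, so [H+] = 0.0025 M.
pH = -log(0.0025) = 2.60

pH = 2.60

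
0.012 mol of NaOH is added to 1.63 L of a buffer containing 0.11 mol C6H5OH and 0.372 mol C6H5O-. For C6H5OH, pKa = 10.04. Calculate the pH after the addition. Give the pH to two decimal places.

pH = 10.63

OH- converts C6H5OH to C6H5O-: C6H5OH → 0.098 mol, C6H5O- → 0.384 mol.
Henderson–Hasselbalch with mole ratio 0.384/0.098: pH = 10.04 + (+0.593)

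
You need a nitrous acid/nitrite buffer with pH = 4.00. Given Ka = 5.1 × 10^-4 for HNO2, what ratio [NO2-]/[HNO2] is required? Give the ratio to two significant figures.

ratio = 5.1

pKa = -log(5.1 × 10^-4) = 3.292
pH = pKa + log(r) ⇒ log(r) = 4.00 − 3.292 = +0.708
r = [NO2-]/[HNO2] = 10^(+0.708) = 5.11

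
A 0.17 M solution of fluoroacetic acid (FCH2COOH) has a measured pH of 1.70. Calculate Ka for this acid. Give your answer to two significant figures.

[H+] = 10^(-1.70) = 2.00 × 10^-2 M
At equilibrium [HA] = 0.17 − 2.00 × 10^-2 = 1.50 × 10^-1 M
Ka = [H+][A-]/[HA] = (2.00 × 10^-2)² / 1.50 × 10^-1 = 2.7 × 10^-3

Ka = 2.7 × 10^-3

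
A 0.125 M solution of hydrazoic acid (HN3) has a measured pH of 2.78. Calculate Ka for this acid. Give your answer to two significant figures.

Ka = 2.2 × 10^-5

[H+] = 10^(-2.78) = 1.66 × 10^-3 M
At equilibrium [HA] = 0.125 − 1.66 × 10^-3 = 1.23 × 10^-1 M
Ka = [H+][A-]/[HA] = (1.66 × 10^-3)² / 1.23 × 10^-1 = 2.2 × 10^-5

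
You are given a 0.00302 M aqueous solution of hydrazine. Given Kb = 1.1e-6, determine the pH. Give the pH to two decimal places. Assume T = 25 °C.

pH = 9.76

N2H4 + H2O ⇌ N2H5+ + OH-
From the ICE table, Kb = [OH-]²/(0.00302 − [OH-]) = 1.1 × 10^-6.
Since Kb ≪ C₀, [OH-] ≈ √(Kb·C₀) = 5.76 × 10^-5 M.
pOH = 4.24, so pH = 14.00 − pOH = 9.76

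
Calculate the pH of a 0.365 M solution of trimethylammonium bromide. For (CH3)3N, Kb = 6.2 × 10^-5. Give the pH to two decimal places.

pH = 5.12

(CH3)3NH+ is the conjugate acid of the weak base (CH3)3N.
Ka = Kw/Kb = 1.0×10^-14 / 6.2 × 10^-5 = 1.61 × 10^-10
From the ICE table, Ka = [H+]²/(0.365 − [H+]) = 1.61 × 10^-10.
Neglecting [H+] in the denominator: [H+] = √(1.61 × 10^-10 × 0.365) = 7.67 × 10^-6 M
pH = −log[H+] = −log(7.67 × 10^-6) = 5.12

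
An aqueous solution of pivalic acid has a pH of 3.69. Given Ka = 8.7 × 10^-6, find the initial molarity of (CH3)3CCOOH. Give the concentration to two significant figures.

[H+] = 10^(-3.69) = 2.04 × 10^-4 M = x
Ka = x²/(C₀ − x) ⇒ C₀ = x + x²/Ka
C₀ = 2.04 × 10^-4 + (2.04 × 10^-4)²/(8.7 × 10^-6) = 4.99 × 10^-3 M

C₀ = 5.0 × 10^-3 M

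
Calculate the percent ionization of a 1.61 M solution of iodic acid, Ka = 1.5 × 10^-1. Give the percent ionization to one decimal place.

26.2%

HIO3 ⇌ IO3- + H+; let x = [H+] at equilibrium.
Solve x² + 0.15x − 0.241 = 0 → x = 4.22 × 10^-1 M
% ionization = x/C₀ × 100% = 4.22 × 10^-1/1.61 × 100% = 26.2%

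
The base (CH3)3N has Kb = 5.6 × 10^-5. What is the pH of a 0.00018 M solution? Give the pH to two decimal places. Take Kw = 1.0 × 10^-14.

pH = 9.88

(CH3)3N + H2O ⇌ (CH3)3NH+ + OH-
From the ICE table, Kb = x²/(0.00018 − x) = 5.6 × 10^-5.
Here C₀/Kb ≈ 3.21, so the small-x approximation fails. Use the quadratic:
x = (−Kb + √(Kb² + 4·Kb·C₀))/2 = 7.62 × 10^-5 M
pOH = 4.12, so pH = 14.00 − pOH = 9.88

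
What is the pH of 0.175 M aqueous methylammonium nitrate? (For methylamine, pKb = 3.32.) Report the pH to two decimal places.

CH3NH3+ is the conjugate acid of the weak base CH3NH2.
Kb = 10^(−3.32) = 4.79 × 10^-4
Ka = Kw/Kb = 1.0×10^-14 / 4.79 × 10^-4 = 2.09 × 10^-11
Ka = [H+]²/(0.175 − [H+]) = 2.09 × 10^-11
Neglecting [H+] in the denominator: [H+] = √(2.09 × 10^-11 × 0.175) = 1.91 × 10^-6 M
Check: 0.0011% ionized — well under 5%, approximation valid.
pH = −log(1.91 × 10^-6) = 5.72

pH = 5.72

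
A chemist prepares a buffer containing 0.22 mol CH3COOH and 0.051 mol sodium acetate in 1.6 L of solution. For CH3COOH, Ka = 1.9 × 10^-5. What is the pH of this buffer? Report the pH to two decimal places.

pH = 4.09

pKa = −log(1.9 × 10^-5) = 4.721
Henderson–Hasselbalch: pH = pKa + log([CH3COO-]/[CH3COOH]) = 4.721 + log(0.051/0.22)
pH = 4.721 + (-0.635) = 4.09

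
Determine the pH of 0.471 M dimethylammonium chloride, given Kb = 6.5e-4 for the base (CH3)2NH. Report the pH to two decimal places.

pH = 5.57

(CH3)2NH2+ is the conjugate acid of the weak base (CH3)2NH.
Ka = Kw/Kb = 1.0×10^-14 / 6.5 × 10^-4 = 1.54 × 10^-11
Let x = [H+] at equilibrium. Ka = x²/(0.471 − x).
Neglecting x in the denominator: x = √(1.54 × 10^-11 × 0.471) = 2.69 × 10^-6 M
pH = −log(2.69 × 10^-6) = 5.57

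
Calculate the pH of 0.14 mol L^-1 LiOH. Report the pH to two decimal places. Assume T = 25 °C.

pH = 13.15

LiOH is a strong base; [OH-] = 0.14 M.
pOH = -log(0.14) = 0.85
pH = 14.00 - 0.85 = 13.15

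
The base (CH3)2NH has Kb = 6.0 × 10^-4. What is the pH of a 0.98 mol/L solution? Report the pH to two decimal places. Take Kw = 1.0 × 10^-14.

pH = 12.38

(CH3)2NH + H2O ⇌ (CH3)2NH2+ + OH-
From the ICE table, Kb = x²/(0.98 − x) = 6.0 × 10^-4.
Neglecting x in the denominator: x = √(6.0 × 10^-4 × 0.98) = 2.42 × 10^-2 M
Check: 2.5% ionized — well under 5%, approximation valid.
pOH = −log(2.42 × 10^-2) = 1.62; pH = 14.00 − 1.62 = 12.38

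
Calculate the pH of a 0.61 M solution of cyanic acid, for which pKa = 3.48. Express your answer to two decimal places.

pH = 1.85

HOCN ⇌ OCN- + H+
Ka = 10^(−3.48) = 3.31 × 10^-4
Ka = [H+]²/(0.61 − [H+]) = 3.31 × 10^-4
Neglecting [H+] in the denominator: [H+] = √(3.31 × 10^-4 × 0.61) = 1.42 × 10^-2 M
pH = −log(1.42 × 10^-2) = 1.85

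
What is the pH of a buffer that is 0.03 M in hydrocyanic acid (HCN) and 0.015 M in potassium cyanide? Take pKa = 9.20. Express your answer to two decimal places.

Using pH = pKa + log([base]/[acid]) with [base]/[acid] = 0.015/0.03:
pH = 9.20 + (-0.301) = 8.90

pH = 8.90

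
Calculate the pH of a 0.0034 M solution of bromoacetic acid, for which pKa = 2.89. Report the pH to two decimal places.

BrCH2COOH ⇌ BrCH2COO- + H+
Ka = 10^(−2.89) = 1.29 × 10^-3
From the ICE table, Ka = x²/(0.0034 − x) = 1.29 × 10^-3.
The 5% rule fails; solving x² + Ka·x − Ka·C₀ = 0 exactly:
x = [−0.00129 + √(0.00129² + 1.75e-05)]/2 = 1.55 × 10^-3 M
pH = −log(1.55 × 10^-3) = 2.81

pH = 2.81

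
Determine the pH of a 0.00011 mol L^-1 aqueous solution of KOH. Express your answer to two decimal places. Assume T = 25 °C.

KOH is a strong base; [OH-] = 0.00011 M.
pOH = -log(0.00011) = 3.96
pH = 14.00 - 3.96 = 10.04

pH = 10.04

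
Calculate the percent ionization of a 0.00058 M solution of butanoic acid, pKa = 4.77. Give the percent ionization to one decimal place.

CH3(CH2)2COOH ⇌ CH3(CH2)2COO- + H+; let x = [H+] at equilibrium.
Ka = 10^(−4.77) = 1.70 × 10^-5
Solve x² + 1.7e-05x − 9.86e-09 = 0 → x = 9.12 × 10^-5 M
% ionization = x/C₀ × 100% = 9.12 × 10^-5/0.00058 × 100% = 15.7%

15.7%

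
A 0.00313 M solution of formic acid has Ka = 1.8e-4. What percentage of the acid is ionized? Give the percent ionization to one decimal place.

21.3%

HCOOH ⇌ HCOO- + H+; let x = [H+] at equilibrium.
Ka = x²/(C₀ − x); solving the quadratic gives x = 6.66 × 10^-4 M.
% ionization = x/C₀ × 100% = 6.66 × 10^-4/0.00313 × 100% = 21.3%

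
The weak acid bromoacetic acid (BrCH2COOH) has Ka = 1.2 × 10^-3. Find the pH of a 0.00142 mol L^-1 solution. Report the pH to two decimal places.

BrCH2COOH ⇌ BrCH2COO- + H+
From the ICE table, Ka = x²/(0.00142 − x) = 1.2 × 10^-3.
x is not negligible relative to C₀; solve x² + 0.0012·x − 1.7e-06 = 0.
x = [−0.0012 + √(0.0012² + 6.82e-06)]/2 = 8.37 × 10^-4 M
pH = −log[H+] = −log(8.37 × 10^-4) = 3.08

pH = 3.08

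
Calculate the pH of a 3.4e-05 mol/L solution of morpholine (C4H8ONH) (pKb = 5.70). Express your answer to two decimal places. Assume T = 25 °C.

pH = 8.86

C4H8ONH + H2O ⇌ C4H8ONH2+ + OH-
Kb = 10^(−5.70) = 2.00 × 10^-6
Kb = [OH-]²/(3.4e-05 − [OH-]) = 2.00 × 10^-6
The 5% rule fails; solving [OH-]² + Kb·[OH-] − Kb·C₀ = 0 exactly:
[OH-] = (−Kb + √(Kb² + 4·Kb·C₀))/2 = 7.31 × 10^-6 M
pOH = 5.14, so pH = 14.00 − pOH = 8.86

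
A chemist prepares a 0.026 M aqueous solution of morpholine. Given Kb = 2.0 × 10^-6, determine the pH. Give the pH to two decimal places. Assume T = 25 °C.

pH = 10.36

C4H8ONH + H2O ⇌ C4H8ONH2+ + OH-
Kb = [OH-]²/(0.026 − [OH-]) = 2.0 × 10^-6
Since Kb ≪ C₀, [OH-] ≈ √(Kb·C₀) = 2.28 × 10^-4 M.
Check: 0.88% ionized — well under 5%, approximation valid.
pOH = 3.64, so pH = 14.00 − pOH = 10.36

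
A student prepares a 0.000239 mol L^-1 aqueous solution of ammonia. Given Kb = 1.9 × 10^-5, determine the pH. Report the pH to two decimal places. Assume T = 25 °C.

NH3 + H2O ⇌ NH4+ + OH-
From the ICE table, Kb = [OH-]²/(0.000239 − [OH-]) = 1.9 × 10^-5.
[OH-] is not negligible relative to C₀; solve [OH-]² + 1.9e-05·[OH-] − 4.54e-09 = 0.
[OH-] = (−Kb + √(Kb² + 4·Kb·C₀))/2 = 5.86 × 10^-5 M
pOH = 4.23, so pH = 14.00 − pOH = 9.77

pH = 9.77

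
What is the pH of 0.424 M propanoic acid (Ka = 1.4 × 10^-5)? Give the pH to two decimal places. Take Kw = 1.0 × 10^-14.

pH = 2.61

CH3CH2COOH ⇌ CH3CH2COO- + H+
Let x = [H+] at equilibrium. Ka = x²/(0.424 − x).
Assume x ≪ 0.424: x ≈ √(1.4 × 10^-5 × 0.424) = 2.44 × 10^-3 M
Check: 0.57% ionized — well under 5%, approximation valid.
pH = −log(2.44 × 10^-3) = 2.61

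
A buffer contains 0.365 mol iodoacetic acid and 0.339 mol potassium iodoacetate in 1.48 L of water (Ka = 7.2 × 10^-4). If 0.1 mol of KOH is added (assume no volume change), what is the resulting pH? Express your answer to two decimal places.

OH- converts ICH2COOH to ICH2COO-: ICH2COOH → 0.265 mol, ICH2COO- → 0.439 mol.
pKa = −log(7.2 × 10^-4) = 3.143
pH = pKa + log(n_ICH2COO-/n_ICH2COOH) = 3.143 + log(0.439/0.265) = 3.143 + (+0.219)

pH = 3.36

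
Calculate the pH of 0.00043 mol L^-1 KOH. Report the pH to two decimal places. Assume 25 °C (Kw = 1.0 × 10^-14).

KOH is a strong base; [OH-] = 0.00043 M.
pOH = -log(0.00043) = 3.37
pH = 14.00 - 3.37 = 10.63

pH = 10.63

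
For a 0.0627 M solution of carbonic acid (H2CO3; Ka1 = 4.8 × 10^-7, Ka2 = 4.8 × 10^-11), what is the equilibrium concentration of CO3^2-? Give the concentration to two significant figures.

4.8 × 10^-11 M

First ionization gives [H+] ≈ [HCO3-] = 1.73 × 10^-4 M.
Second step: Ka2 = [H+][CO3^2-]/[HCO3-] ≈ [CO3^2-] (since [H+] ≈ [HCO3-]).
So [CO3^2-] ≈ Ka2.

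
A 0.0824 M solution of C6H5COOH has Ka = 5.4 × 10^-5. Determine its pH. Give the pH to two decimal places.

C6H5COOH ⇌ C6H5COO- + H+
From the ICE table, Ka = x²/(0.0824 − x) = 5.4 × 10^-5.
Neglecting x in the denominator: x = √(5.4 × 10^-5 × 0.0824) = 2.11 × 10^-3 M
Check: 2.6% ionized — well under 5%, approximation valid.
pH = −log[H+] = −log(2.11 × 10^-3) = 2.68

pH = 2.68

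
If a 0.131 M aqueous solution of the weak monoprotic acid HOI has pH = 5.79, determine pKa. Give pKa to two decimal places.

[H+] = 10^(-5.79) = 1.62 × 10^-6 M
At equilibrium [HA] = 0.131 − 1.62 × 10^-6 = 1.31 × 10^-1 M
Ka = [H+][A-]/[HA] = (1.62 × 10^-6)² / 1.31 × 10^-1 = 2.00 × 10^-11
pKa = -log(2.00 × 10^-11) = 10.70

pKa = 10.70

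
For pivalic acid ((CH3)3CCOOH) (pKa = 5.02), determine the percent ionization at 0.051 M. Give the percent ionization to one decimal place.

(CH3)3CCOOH ⇌ (CH3)3CCOO- + H+; let x = [H+] at equilibrium.
Ka = 10^(−5.02) = 9.55 × 10^-6
x ≈ √(Ka·C₀) = √(9.55 × 10^-6 × 0.051) = 6.98 × 10^-4 M
Fraction ionized = 6.98 × 10^-4 / 0.051 = 0.0137 → 1.4%

1.4%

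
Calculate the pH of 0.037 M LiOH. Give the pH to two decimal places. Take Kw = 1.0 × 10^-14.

pH = 12.57

LiOH is a strong base; [OH-] = 0.037 M.
pOH = -log(0.037) = 1.43
pH = 14.00 - 1.43 = 12.57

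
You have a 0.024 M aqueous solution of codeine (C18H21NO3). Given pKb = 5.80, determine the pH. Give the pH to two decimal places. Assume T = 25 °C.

pH = 10.29

C18H21NO3 + H2O ⇌ C18H22NO3+ + OH-
Kb = 10^(−5.80) = 1.58 × 10^-6
Let x = [OH-] at equilibrium. Kb = x²/(0.024 − x).
Since Kb ≪ C₀, x ≈ √(Kb·C₀) = 1.95 × 10^-4 M.
pOH = 3.71, so pH = 14.00 − pOH = 10.29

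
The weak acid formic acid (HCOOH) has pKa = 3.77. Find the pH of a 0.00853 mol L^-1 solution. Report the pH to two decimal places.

pH = 2.95

HCOOH ⇌ HCOO- + H+
Ka = 10^(−3.77) = 1.70 × 10^-4
From the ICE table, Ka = [H+]²/(0.00853 − [H+]) = 1.70 × 10^-4.
Here C₀/Ka ≈ 50.2, so the small-[H+] approximation fails. Use the quadratic:
[H+] = (−Ka + √(Ka² + 4·Ka·C₀))/2 = 1.12 × 10^-3 M
pH = −log[H+] = −log(1.12 × 10^-3) = 2.95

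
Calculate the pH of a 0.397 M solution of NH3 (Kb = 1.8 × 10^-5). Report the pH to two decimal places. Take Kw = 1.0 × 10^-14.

pH = 11.43

NH3 + H2O ⇌ NH4+ + OH-
From the ICE table, Kb = x²/(0.397 − x) = 1.8 × 10^-5.
Assume x ≪ 0.397: x ≈ √(1.8 × 10^-5 × 0.397) = 2.67 × 10^-3 M
Check: 0.67% ionized — well under 5%, approximation valid.
pOH = 2.57, so pH = 14.00 − pOH = 11.43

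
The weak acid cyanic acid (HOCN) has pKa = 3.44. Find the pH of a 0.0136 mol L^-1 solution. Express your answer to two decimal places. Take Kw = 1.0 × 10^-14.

pH = 2.69

HOCN ⇌ OCN- + H+
Ka = 10^(−3.44) = 3.63 × 10^-4
From the ICE table, Ka = x²/(0.0136 − x) = 3.63 × 10^-4.
Here C₀/Ka ≈ 37.5, so the small-x approximation fails. Use the quadratic:
x = [−0.000363 + √(0.000363² + 1.97e-05)]/2 = 2.05 × 10^-3 M
pH = −log[H+] = −log(2.05 × 10^-3) = 2.69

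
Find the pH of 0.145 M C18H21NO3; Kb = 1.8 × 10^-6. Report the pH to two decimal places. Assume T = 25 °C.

C18H21NO3 + H2O ⇌ C18H22NO3+ + OH-
Kb = [OH-]²/(0.145 − [OH-]) = 1.8 × 10^-6
Neglecting [OH-] in the denominator: [OH-] = √(1.8 × 10^-6 × 0.145) = 5.11 × 10^-4 M
pOH = 3.29, so pH = 14.00 − pOH = 10.71

pH = 10.71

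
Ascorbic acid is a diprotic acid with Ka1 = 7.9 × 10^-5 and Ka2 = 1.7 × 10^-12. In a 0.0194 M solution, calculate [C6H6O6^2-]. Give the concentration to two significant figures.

First ionization gives [H+] ≈ [HC6H6O6-] = 1.20 × 10^-3 M.
Second step: Ka2 = [H+][C6H6O6^2-]/[HC6H6O6-] ≈ [C6H6O6^2-] (since [H+] ≈ [HC6H6O6-]).
So [C6H6O6^2-] ≈ Ka2.

1.7 × 10^-12 M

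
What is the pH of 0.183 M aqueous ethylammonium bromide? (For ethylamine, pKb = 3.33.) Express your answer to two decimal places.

C2H5NH3+ is the conjugate acid of the weak base C2H5NH2.
Kb = 10^(−3.33) = 4.68 × 10^-4
Ka = Kw/Kb = 1.0×10^-14 / 4.68 × 10^-4 = 2.14 × 10^-11
From the ICE table, Ka = [H+]²/(0.183 − [H+]) = 2.14 × 10^-11.
Neglecting [H+] in the denominator: [H+] = √(2.14 × 10^-11 × 0.183) = 1.98 × 10^-6 M
([H+]/C₀ = 0.0011% < 5%, so the approximation holds.)
pH = −log(1.98 × 10^-6) = 5.70

pH = 5.70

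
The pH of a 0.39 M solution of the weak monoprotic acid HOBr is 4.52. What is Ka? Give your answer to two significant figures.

Ka = 2.3 × 10^-9

[H+] = 10^(-4.52) = 3.02 × 10^-5 M
At equilibrium [HA] = 0.39 − 3.02 × 10^-5 = 3.90 × 10^-1 M
Ka = [H+][A-]/[HA] = (3.02 × 10^-5)² / 3.90 × 10^-1 = 2.3 × 10^-9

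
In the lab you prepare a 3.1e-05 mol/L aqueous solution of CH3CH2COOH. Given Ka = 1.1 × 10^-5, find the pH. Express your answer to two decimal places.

pH = 4.86

CH3CH2COOH ⇌ CH3CH2COO- + H+
Ka = x²/(3.1e-05 − x) = 1.1 × 10^-5
The 5% rule fails; solving x² + Ka·x − Ka·C₀ = 0 exactly:
x = (−Ka + √(Ka² + 4·Ka·C₀))/2 = 1.38 × 10^-5 M
pH = −log[H+] = −log(1.38 × 10^-5) = 4.86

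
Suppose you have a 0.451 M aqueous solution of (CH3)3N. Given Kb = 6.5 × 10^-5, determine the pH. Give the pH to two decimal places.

pH = 11.73

(CH3)3N + H2O ⇌ (CH3)3NH+ + OH-
Let x = [OH-] at equilibrium. Kb = x²/(0.451 − x).
Assume x ≪ 0.451: x ≈ √(6.5 × 10^-5 × 0.451) = 5.41 × 10^-3 M
pOH = −log(5.41 × 10^-3) = 2.27; pH = 14.00 − 2.27 = 11.73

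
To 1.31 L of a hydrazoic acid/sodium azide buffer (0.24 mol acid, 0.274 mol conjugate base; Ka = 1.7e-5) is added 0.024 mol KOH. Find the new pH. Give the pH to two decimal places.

pH = 4.91

OH- converts HN3 to N3-: HN3 → 0.216 mol, N3- → 0.298 mol.
pKa = −log(1.7 × 10^-5) = 4.770
pH = pKa + log(n_N3-/n_HN3) = 4.770 + log(0.298/0.216) = 4.770 + (+0.140)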